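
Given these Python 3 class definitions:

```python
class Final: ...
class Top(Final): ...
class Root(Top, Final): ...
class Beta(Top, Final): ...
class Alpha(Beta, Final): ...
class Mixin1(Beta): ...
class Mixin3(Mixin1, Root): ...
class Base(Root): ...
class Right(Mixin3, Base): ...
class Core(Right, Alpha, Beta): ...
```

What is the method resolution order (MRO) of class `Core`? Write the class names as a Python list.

[Core, Right, Mixin3, Mixin1, Alpha, Beta, Base, Root, Top, Final, object]

L[Core] = Core + merge(L[Right], L[Alpha], L[Beta], [Right Alpha Beta])
  take Right:  [Right Mixin3 Mixin1 Beta Base Root Top Final object] + [Alpha Beta Top Final object] + [Beta Top Final object] + [Right Alpha Beta]
  take Mixin3:  [Mixin3 Mixin1 Beta Base Root Top Final object] + [Alpha Beta Top Final object] + [Beta Top Final object] + [Alpha Beta]
  take Mixin1:  [Mixin1 Beta Base Root Top Final object] + [Alpha Beta Top Final object] + [Beta Top Final object] + [Alpha Beta]
  take Alpha:  [Beta Base Root Top Final object] + [Alpha Beta Top Final object] + [Beta Top Final object] + [Alpha Beta]
  take Beta:  [Beta Base Root Top Final object] + [Beta Top Final object] + [Beta Top Final object] + [Beta]
  take Base:  [Base Root Top Final object] + [Top Final object] + [Top Final object]
  take Root:  [Root Top Final object] + [Top Final object] + [Top Final object]
  take Top:  [Top Final object] + [Top Final object] + [Top Final object]
  take Final:  [Final object] + [Final object] + [Final object]
  take object:  [object] + [object] + [object]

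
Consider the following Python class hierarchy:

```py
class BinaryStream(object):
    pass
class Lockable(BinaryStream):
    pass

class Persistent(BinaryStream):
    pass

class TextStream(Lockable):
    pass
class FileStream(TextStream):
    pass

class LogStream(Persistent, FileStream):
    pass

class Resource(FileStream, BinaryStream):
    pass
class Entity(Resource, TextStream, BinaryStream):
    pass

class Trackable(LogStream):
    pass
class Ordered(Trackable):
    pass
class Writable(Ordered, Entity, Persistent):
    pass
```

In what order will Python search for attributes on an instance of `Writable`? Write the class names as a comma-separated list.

L[Writable] = Writable + merge(L[Ordered], L[Entity], L[Persistent], [Ordered Entity Persistent])
  take Ordered:  [Ordered Trackable LogStream Persistent FileStream TextStream Lockable BinaryStream object] + [Entity Resource FileStream TextStream Lockable BinaryStream object] + [Persistent BinaryStream object] + [Ordered Entity Persistent]
  take Trackable:  [Trackable LogStream Persistent FileStream TextStream Lockable BinaryStream object] + [Entity Resource FileStream TextStream Lockable BinaryStream object] + [Persistent BinaryStream object] + [Entity Persistent]
  take LogStream:  [LogStream Persistent FileStream TextStream Lockable BinaryStream object] + [Entity Resource FileStream TextStream Lockable BinaryStream object] + [Persistent BinaryStream object] + [Entity Persistent]
  take Entity:  [Persistent FileStream TextStream Lockable BinaryStream object] + [Entity Resource FileStream TextStream Lockable BinaryStream object] + [Persistent BinaryStream object] + [Entity Persistent]
  take Persistent:  [Persistent FileStream TextStream Lockable BinaryStream object] + [Resource FileStream TextStream Lockable BinaryStream object] + [Persistent BinaryStream object] + [Persistent]
  take Resource:  [FileStream TextStream Lockable BinaryStream object] + [Resource FileStream TextStream Lockable BinaryStream object] + [BinaryStream object]
  take FileStream:  [FileStream TextStream Lockable BinaryStream object] + [FileStream TextStream Lockable BinaryStream object] + [BinaryStream object]
  take TextStream:  [TextStream Lockable BinaryStream object] + [TextStream Lockable BinaryStream object] + [BinaryStream object]
  take Lockable:  [Lockable BinaryStream object] + [Lockable BinaryStream object] + [BinaryStream object]
  take BinaryStream:  [BinaryStream object] + [BinaryStream object] + [BinaryStream object]
  take object:  [object] + [object] + [object]

Writable, Ordered, Trackable, LogStream, Entity, Persistent, Resource, FileStream, TextStream, Lockable, BinaryStream, object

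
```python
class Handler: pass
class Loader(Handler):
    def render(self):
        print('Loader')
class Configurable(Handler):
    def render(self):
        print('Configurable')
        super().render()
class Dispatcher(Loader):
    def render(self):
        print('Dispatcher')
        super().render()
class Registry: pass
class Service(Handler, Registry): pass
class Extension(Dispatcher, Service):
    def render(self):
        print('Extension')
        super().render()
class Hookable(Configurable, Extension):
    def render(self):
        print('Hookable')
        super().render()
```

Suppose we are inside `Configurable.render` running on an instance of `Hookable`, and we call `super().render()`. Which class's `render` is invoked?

L[Hookable] = Hookable + merge(L[Configurable], L[Extension], [Configurable Extension])
  take Configurable:  [Configurable Handler object] + [Extension Dispatcher Loader Service Handler Registry object] + [Configurable Extension]
  take Extension:  [Handler object] + [Extension Dispatcher Loader Service Handler Registry object] + [Extension]
  take Dispatcher:  [Handler object] + [Dispatcher Loader Service Handler Registry object]
  take Loader:  [Handler object] + [Loader Service Handler Registry object]
  take Service:  [Handler object] + [Service Handler Registry object]
  take Handler:  [Handler object] + [Handler Registry object]
  take Registry:  [object] + [Registry object]
  take object:  [object] + [object]
MRO: Hookable Configurable Extension Dispatcher Loader Service Handler Registry object
super() in Configurable.render on a Hookable instance goes to the class after Configurable in Hookable's MRO: Extension.

Extension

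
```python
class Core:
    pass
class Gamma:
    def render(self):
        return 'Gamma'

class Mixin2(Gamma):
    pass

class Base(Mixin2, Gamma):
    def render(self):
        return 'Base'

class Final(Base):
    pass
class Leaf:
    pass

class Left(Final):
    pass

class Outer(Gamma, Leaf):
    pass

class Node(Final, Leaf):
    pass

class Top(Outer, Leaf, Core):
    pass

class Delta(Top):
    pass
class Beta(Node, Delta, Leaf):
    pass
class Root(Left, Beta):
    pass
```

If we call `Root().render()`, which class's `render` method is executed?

Base

L[Root] = Root + merge(L[Left], L[Beta], [Left Beta])
  take Left:  [Left Final Base Mixin2 Gamma object] + [Beta Node Final Base Mixin2 Delta Top Outer Gamma Leaf Core object] + [Left Beta]
  take Beta:  [Final Base Mixin2 Gamma object] + [Beta Node Final Base Mixin2 Delta Top Outer Gamma Leaf Core object] + [Beta]
  take Node:  [Final Base Mixin2 Gamma object] + [Node Final Base Mixin2 Delta Top Outer Gamma Leaf Core object]
  take Final:  [Final Base Mixin2 Gamma object] + [Final Base Mixin2 Delta Top Outer Gamma Leaf Core object]
  take Base:  [Base Mixin2 Gamma object] + [Base Mixin2 Delta Top Outer Gamma Leaf Core object]
  take Mixin2:  [Mixin2 Gamma object] + [Mixin2 Delta Top Outer Gamma Leaf Core object]
  take Delta:  [Gamma object] + [Delta Top Outer Gamma Leaf Core object]
  take Top:  [Gamma object] + [Top Outer Gamma Leaf Core object]
  take Outer:  [Gamma object] + [Outer Gamma Leaf Core object]
  take Gamma:  [Gamma object] + [Gamma Leaf Core object]
  take Leaf:  [object] + [Leaf Core object]
  take Core:  [object] + [Core object]
  take object:  [object] + [object]
MRO: Root Left Beta Node Final Base Mixin2 Delta Top Outer Gamma Leaf Core object
render is defined in: Base, Gamma. First along the MRO is Base.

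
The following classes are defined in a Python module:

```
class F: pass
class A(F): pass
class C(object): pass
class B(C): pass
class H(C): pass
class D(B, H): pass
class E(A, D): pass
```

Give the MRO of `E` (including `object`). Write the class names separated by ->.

E -> A -> F -> D -> B -> H -> C -> object

L[E] = E + merge(L[A], L[D], [A D])
  take A:  [A F object] + [D B H C object] + [A D]
  take F:  [F object] + [D B H C object] + [D]
  take D:  [object] + [D B H C object] + [D]
  take B:  [object] + [B H C object]
  take H:  [object] + [H C object]
  take C:  [object] + [C object]
  take object:  [object] + [object]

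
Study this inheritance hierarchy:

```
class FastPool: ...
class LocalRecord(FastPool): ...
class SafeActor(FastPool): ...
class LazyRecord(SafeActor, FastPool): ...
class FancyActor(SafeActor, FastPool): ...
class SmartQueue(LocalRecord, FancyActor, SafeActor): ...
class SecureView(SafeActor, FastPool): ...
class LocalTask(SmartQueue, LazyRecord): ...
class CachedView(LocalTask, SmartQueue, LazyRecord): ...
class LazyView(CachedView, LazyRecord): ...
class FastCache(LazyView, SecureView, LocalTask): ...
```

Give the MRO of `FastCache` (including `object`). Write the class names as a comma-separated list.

L[FastCache] = FastCache + merge(L[LazyView], L[SecureView], L[LocalTask], [LazyView SecureView LocalTask])
  take LazyView:  [LazyView CachedView LocalTask SmartQueue LocalRecord FancyActor LazyRecord SafeActor FastPool object] + [SecureView SafeActor FastPool object] + [LocalTask SmartQueue LocalRecord FancyActor LazyRecord SafeActor FastPool object] + [LazyView SecureView LocalTask]
  take CachedView:  [CachedView LocalTask SmartQueue LocalRecord FancyActor LazyRecord SafeActor FastPool object] + [SecureView SafeActor FastPool object] + [LocalTask SmartQueue LocalRecord FancyActor LazyRecord SafeActor FastPool object] + [SecureView LocalTask]
  take SecureView:  [LocalTask SmartQueue LocalRecord FancyActor LazyRecord SafeActor FastPool object] + [SecureView SafeActor FastPool object] + [LocalTask SmartQueue LocalRecord FancyActor LazyRecord SafeActor FastPool object] + [SecureView LocalTask]
  take LocalTask:  [LocalTask SmartQueue LocalRecord FancyActor LazyRecord SafeActor FastPool object] + [SafeActor FastPool object] + [LocalTask SmartQueue LocalRecord FancyActor LazyRecord SafeActor FastPool object] + [LocalTask]
  take SmartQueue:  [SmartQueue LocalRecord FancyActor LazyRecord SafeActor FastPool object] + [SafeActor FastPool object] + [SmartQueue LocalRecord FancyActor LazyRecord SafeActor FastPool object]
  take LocalRecord:  [LocalRecord FancyActor LazyRecord SafeActor FastPool object] + [SafeActor FastPool object] + [LocalRecord FancyActor LazyRecord SafeActor FastPool object]
  take FancyActor:  [FancyActor LazyRecord SafeActor FastPool object] + [SafeActor FastPool object] + [FancyActor LazyRecord SafeActor FastPool object]
  take LazyRecord:  [LazyRecord SafeActor FastPool object] + [SafeActor FastPool object] + [LazyRecord SafeActor FastPool object]
  take SafeActor:  [SafeActor FastPool object] + [SafeActor FastPool object] + [SafeActor FastPool object]
  take FastPool:  [FastPool object] + [FastPool object] + [FastPool object]
  take object:  [object] + [object] + [object]

FastCache, LazyView, CachedView, SecureView, LocalTask, SmartQueue, LocalRecord, FancyActor, LazyRecord, SafeActor, FastPool, object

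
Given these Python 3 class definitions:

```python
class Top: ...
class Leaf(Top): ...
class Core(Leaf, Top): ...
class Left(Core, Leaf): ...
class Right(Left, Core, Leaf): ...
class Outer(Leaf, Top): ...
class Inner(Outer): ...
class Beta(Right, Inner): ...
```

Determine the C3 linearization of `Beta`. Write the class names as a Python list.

L[Beta] = Beta + merge(L[Right], L[Inner], [Right Inner])
  take Right:  [Right Left Core Leaf Top object] + [Inner Outer Leaf Top object] + [Right Inner]
  take Left:  [Left Core Leaf Top object] + [Inner Outer Leaf Top object] + [Inner]
  take Core:  [Core Leaf Top object] + [Inner Outer Leaf Top object] + [Inner]
  take Inner:  [Leaf Top object] + [Inner Outer Leaf Top object] + [Inner]
  take Outer:  [Leaf Top object] + [Outer Leaf Top object]
  take Leaf:  [Leaf Top object] + [Leaf Top object]
  take Top:  [Top object] + [Top object]
  take object:  [object] + [object]

[Beta, Right, Left, Core, Inner, Outer, Leaf, Top, object]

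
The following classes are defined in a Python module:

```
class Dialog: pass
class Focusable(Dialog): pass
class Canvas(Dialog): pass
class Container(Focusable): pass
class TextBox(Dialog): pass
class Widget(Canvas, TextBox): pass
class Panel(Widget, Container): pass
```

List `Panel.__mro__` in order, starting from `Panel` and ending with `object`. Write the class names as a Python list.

[Panel, Widget, Canvas, TextBox, Container, Focusable, Dialog, object]

L[Panel] = Panel + merge(L[Widget], L[Container], [Widget Container])
  take Widget:  [Widget Canvas TextBox Dialog object] + [Container Focusable Dialog object] + [Widget Container]
  take Canvas:  [Canvas TextBox Dialog object] + [Container Focusable Dialog object] + [Container]
  take TextBox:  [TextBox Dialog object] + [Container Focusable Dialog object] + [Container]
  take Container:  [Dialog object] + [Container Focusable Dialog object] + [Container]
  take Focusable:  [Dialog object] + [Focusable Dialog object]
  take Dialog:  [Dialog object] + [Dialog object]
  take object:  [object] + [object]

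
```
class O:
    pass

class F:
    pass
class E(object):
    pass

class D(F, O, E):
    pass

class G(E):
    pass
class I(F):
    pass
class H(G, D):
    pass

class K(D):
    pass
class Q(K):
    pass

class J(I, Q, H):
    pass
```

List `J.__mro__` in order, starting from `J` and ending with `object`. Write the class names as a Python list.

[J, I, Q, K, H, G, D, F, O, E, object]

L[J] = J + merge(L[I], L[Q], L[H], [I Q H])
  take I:  [I F object] + [Q K D F O E object] + [H G D F O E object] + [I Q H]
  take Q:  [F object] + [Q K D F O E object] + [H G D F O E object] + [Q H]
  take K:  [F object] + [K D F O E object] + [H G D F O E object] + [H]
  take H:  [F object] + [D F O E object] + [H G D F O E object] + [H]
  take G:  [F object] + [D F O E object] + [G D F O E object]
  take D:  [F object] + [D F O E object] + [D F O E object]
  take F:  [F object] + [F O E object] + [F O E object]
  take O:  [object] + [O E object] + [O E object]
  take E:  [object] + [E object] + [E object]
  take object:  [object] + [object] + [object]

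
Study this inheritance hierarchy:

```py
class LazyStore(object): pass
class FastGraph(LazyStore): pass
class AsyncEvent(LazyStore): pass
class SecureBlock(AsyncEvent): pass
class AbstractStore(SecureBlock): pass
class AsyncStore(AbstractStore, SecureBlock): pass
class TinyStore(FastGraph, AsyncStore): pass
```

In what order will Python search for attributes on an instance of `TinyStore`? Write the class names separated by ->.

TinyStore -> FastGraph -> AsyncStore -> AbstractStore -> SecureBlock -> AsyncEvent -> LazyStore -> object

L[TinyStore] = TinyStore + merge(L[FastGraph], L[AsyncStore], [FastGraph AsyncStore])
  take FastGraph:  [FastGraph LazyStore object] + [AsyncStore AbstractStore SecureBlock AsyncEvent LazyStore object] + [FastGraph AsyncStore]
  take AsyncStore:  [LazyStore object] + [AsyncStore AbstractStore SecureBlock AsyncEvent LazyStore object] + [AsyncStore]
  take AbstractStore:  [LazyStore object] + [AbstractStore SecureBlock AsyncEvent LazyStore object]
  take SecureBlock:  [LazyStore object] + [SecureBlock AsyncEvent LazyStore object]
  take AsyncEvent:  [LazyStore object] + [AsyncEvent LazyStore object]
  take LazyStore:  [LazyStore object] + [LazyStore object]
  take object:  [object] + [object]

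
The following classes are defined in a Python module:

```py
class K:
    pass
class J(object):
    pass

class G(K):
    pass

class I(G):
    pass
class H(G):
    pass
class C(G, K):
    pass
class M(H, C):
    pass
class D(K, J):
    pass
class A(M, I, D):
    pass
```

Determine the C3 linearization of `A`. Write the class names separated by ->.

A -> M -> H -> C -> I -> G -> D -> K -> J -> object

L[A] = A + merge(L[M], L[I], L[D], [M I D])
  take M:  [M H C G K object] + [I G K object] + [D K J object] + [M I D]
  take H:  [H C G K object] + [I G K object] + [D K J object] + [I D]
  take C:  [C G K object] + [I G K object] + [D K J object] + [I D]
  take I:  [G K object] + [I G K object] + [D K J object] + [I D]
  take G:  [G K object] + [G K object] + [D K J object] + [D]
  take D:  [K object] + [K object] + [D K J object] + [D]
  take K:  [K object] + [K object] + [K J object]
  take J:  [object] + [object] + [J object]
  take object:  [object] + [object] + [object]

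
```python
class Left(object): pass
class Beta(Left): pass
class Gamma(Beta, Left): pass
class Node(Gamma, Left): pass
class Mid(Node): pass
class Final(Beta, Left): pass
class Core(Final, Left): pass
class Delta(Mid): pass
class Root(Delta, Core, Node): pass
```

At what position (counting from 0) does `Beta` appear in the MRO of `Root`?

7

L[Root] = Root + merge(L[Delta], L[Core], L[Node], [Delta Core Node])
  take Delta:  [Delta Mid Node Gamma Beta Left object] + [Core Final Beta Left object] + [Node Gamma Beta Left object] + [Delta Core Node]
  take Mid:  [Mid Node Gamma Beta Left object] + [Core Final Beta Left object] + [Node Gamma Beta Left object] + [Core Node]
  take Core:  [Node Gamma Beta Left object] + [Core Final Beta Left object] + [Node Gamma Beta Left object] + [Core Node]
  take Node:  [Node Gamma Beta Left object] + [Final Beta Left object] + [Node Gamma Beta Left object] + [Node]
  take Gamma:  [Gamma Beta Left object] + [Final Beta Left object] + [Gamma Beta Left object]
  take Final:  [Beta Left object] + [Final Beta Left object] + [Beta Left object]
  take Beta:  [Beta Left object] + [Beta Left object] + [Beta Left object]
  take Left:  [Left object] + [Left object] + [Left object]
  take object:  [object] + [object] + [object]
MRO: Root Delta Mid Core Node Gamma Final Beta Left object
Beta sits at index 7.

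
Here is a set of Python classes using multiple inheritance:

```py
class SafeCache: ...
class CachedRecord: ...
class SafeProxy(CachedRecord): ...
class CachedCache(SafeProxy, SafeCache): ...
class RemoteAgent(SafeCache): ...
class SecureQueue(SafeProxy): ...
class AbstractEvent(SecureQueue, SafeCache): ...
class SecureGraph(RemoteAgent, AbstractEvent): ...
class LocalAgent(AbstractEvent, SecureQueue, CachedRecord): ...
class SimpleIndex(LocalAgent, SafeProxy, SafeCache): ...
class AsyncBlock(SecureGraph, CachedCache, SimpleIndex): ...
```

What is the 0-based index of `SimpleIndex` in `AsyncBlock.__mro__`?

4

L[AsyncBlock] = AsyncBlock + merge(L[SecureGraph], L[CachedCache], L[SimpleIndex], [SecureGraph CachedCache SimpleIndex])
  take SecureGraph:  [SecureGraph RemoteAgent AbstractEvent SecureQueue SafeProxy CachedRecord SafeCache object] + [CachedCache SafeProxy CachedRecord SafeCache object] + [SimpleIndex LocalAgent AbstractEvent SecureQueue SafeProxy CachedRecord SafeCache object] + [SecureGraph CachedCache SimpleIndex]
  take RemoteAgent:  [RemoteAgent AbstractEvent SecureQueue SafeProxy CachedRecord SafeCache object] + [CachedCache SafeProxy CachedRecord SafeCache object] + [SimpleIndex LocalAgent AbstractEvent SecureQueue SafeProxy CachedRecord SafeCache object] + [CachedCache SimpleIndex]
  take CachedCache:  [AbstractEvent SecureQueue SafeProxy CachedRecord SafeCache object] + [CachedCache SafeProxy CachedRecord SafeCache object] + [SimpleIndex LocalAgent AbstractEvent SecureQueue SafeProxy CachedRecord SafeCache object] + [CachedCache SimpleIndex]
  take SimpleIndex:  [AbstractEvent SecureQueue SafeProxy CachedRecord SafeCache object] + [SafeProxy CachedRecord SafeCache object] + [SimpleIndex LocalAgent AbstractEvent SecureQueue SafeProxy CachedRecord SafeCache object] + [SimpleIndex]
  take LocalAgent:  [AbstractEvent SecureQueue SafeProxy CachedRecord SafeCache object] + [SafeProxy CachedRecord SafeCache object] + [LocalAgent AbstractEvent SecureQueue SafeProxy CachedRecord SafeCache object]
  take AbstractEvent:  [AbstractEvent SecureQueue SafeProxy CachedRecord SafeCache object] + [SafeProxy CachedRecord SafeCache object] + [AbstractEvent SecureQueue SafeProxy CachedRecord SafeCache object]
  take SecureQueue:  [SecureQueue SafeProxy CachedRecord SafeCache object] + [SafeProxy CachedRecord SafeCache object] + [SecureQueue SafeProxy CachedRecord SafeCache object]
  take SafeProxy:  [SafeProxy CachedRecord SafeCache object] + [SafeProxy CachedRecord SafeCache object] + [SafeProxy CachedRecord SafeCache object]
  take CachedRecord:  [CachedRecord SafeCache object] + [CachedRecord SafeCache object] + [CachedRecord SafeCache object]
  take SafeCache:  [SafeCache object] + [SafeCache object] + [SafeCache object]
  take object:  [object] + [object] + [object]
MRO: AsyncBlock SecureGraph RemoteAgent CachedCache SimpleIndex LocalAgent AbstractEvent SecureQueue SafeProxy CachedRecord SafeCache object
SimpleIndex sits at index 4.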